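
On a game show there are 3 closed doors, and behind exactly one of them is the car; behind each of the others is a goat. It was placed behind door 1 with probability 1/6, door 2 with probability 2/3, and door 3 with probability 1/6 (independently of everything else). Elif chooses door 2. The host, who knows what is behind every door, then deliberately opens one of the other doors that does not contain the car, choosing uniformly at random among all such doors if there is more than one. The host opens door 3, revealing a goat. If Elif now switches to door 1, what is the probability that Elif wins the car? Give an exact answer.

1/3

Condition on the true location of the car.
If it is behind door 1 (prior 1/6): the host has no choice, probability 1; weight (1/6)·1 = 1/6.
If it is behind door 2 (prior 2/3): the host has 2 equally likely choices, so probability 1/2; weight (2/3)·(1/2) = 1/3.
If it is behind door 3 (prior 1/6): the host opened door 3, so this case is ruled out; weight (1/6)·0 = 0.
The weights sum to 1/2.
So P(the car behind door 1 | the host opened door 3) = (1/6) / (1/2) = 1/3.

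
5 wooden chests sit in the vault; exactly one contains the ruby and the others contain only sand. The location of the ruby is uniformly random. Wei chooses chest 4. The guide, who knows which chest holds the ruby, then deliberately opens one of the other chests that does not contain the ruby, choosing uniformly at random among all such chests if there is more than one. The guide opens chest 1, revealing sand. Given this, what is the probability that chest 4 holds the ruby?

1/5

Apply Bayes' rule, conditioning on where the ruby actually is.
If it is in chest 1 (prior 1/5): the guide opened chest 1, so this case is ruled out; weight (1/5)·0 = 0.
If it is in any of chests 2, 3, and 5 (prior 1/5 each): the guide has 3 equally likely choices, so probability 1/3; weight (1/5)·(1/3) = 1/15 each.
If it is in chest 4 (prior 1/5): the guide has 4 equally likely choices, so probability 1/4; weight (1/5)·(1/4) = 1/20.
The weights sum to 1/4.
So P(the ruby in chest 4 | the guide opened chest 1) = (1/20) / (1/4) = 1/5.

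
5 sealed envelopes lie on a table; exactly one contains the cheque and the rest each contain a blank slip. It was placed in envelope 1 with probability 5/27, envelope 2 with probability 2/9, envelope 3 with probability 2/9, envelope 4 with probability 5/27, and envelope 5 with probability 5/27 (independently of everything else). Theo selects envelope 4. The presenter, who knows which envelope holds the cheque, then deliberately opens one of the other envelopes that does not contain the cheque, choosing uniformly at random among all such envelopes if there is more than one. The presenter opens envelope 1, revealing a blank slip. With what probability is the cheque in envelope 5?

Condition on the true location of the cheque.
If it is in envelope 1 (prior 5/27): the presenter opened envelope 1, so this case is ruled out; weight (5/27)·0 = 0.
If it is in either of envelopes 2 and 3 (prior 2/9 each): the presenter has 3 equally likely choices, so probability 1/3; weight (2/9)·(1/3) = 2/27 each.
If it is in envelope 4 (prior 5/27): the presenter has 4 equally likely choices, so probability 1/4; weight (5/27)·(1/4) = 5/108.
If it is in envelope 5 (prior 5/27): the presenter has 3 equally likely choices, so probability 1/3; weight (5/27)·(1/3) = 5/81.
The weights sum to 83/324.
So P(the cheque in envelope 5 | the presenter opened envelope 1) = (5/81) / (83/324) = 20/83.

20/83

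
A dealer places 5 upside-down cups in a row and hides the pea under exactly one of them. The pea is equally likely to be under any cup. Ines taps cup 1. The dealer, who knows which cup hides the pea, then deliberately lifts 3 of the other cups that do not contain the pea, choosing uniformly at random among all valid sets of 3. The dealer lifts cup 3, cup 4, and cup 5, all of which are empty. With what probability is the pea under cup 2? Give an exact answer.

4/5

Apply Bayes' rule, conditioning on where the pea actually is.
If it is under cup 1 (prior 1/5): the dealer has 4 equally likely choices, so probability 1/4; weight (1/5)·(1/4) = 1/20.
If it is under cup 2 (prior 1/5): the dealer has no choice, probability 1; weight (1/5)·1 = 1/5.
If it is under any of cups 3, 4, and 5 (prior 1/5 each): that cup was opened and seen not to hold the prize — ruled out; weight (1/5)·0 = 0 each.
The weights sum to 1/4.
So P(the pea under cup 2 | the dealer opened cup 3, cup 4, and cup 5) = (1/5) / (1/4) = 4/5.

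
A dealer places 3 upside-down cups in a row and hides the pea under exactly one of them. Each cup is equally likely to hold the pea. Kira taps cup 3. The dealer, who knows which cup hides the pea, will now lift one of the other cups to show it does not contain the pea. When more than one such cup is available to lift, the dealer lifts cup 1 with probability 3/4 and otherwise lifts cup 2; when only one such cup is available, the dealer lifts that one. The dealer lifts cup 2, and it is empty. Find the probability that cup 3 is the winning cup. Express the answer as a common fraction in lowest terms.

Condition on the true location of the pea.
If it is under cup 1 (prior 1/3): only cup 2 is available, probability 1; weight (1/3)·1 = 1/3.
If it is under cup 2 (prior 1/3): the dealer opened cup 2, so this case is ruled out; weight (1/3)·0 = 0.
If it is under cup 3 (prior 1/3): cup 1 is available but not opened, probability 1/4; weight (1/3)·(1/4) = 1/12.
The weights sum to 5/12.
So P(the pea under cup 3 | the dealer opened cup 2) = (1/12) / (5/12) = 1/5.

1/5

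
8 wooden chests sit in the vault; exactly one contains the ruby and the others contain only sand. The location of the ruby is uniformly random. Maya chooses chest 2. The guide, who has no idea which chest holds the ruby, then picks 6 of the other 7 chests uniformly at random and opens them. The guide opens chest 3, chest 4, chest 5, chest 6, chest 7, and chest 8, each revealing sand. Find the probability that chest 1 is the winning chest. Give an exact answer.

Apply Bayes' rule, conditioning on where the ruby actually is.
If it is in either of chests 1 and 2 (prior 1/8 each): the guide picks exactly this set with probability 1/7 regardless, and none is the prize; weight (1/8)·(1/7) = 1/56 each.
If it is in any of chests 3, 4, 5, 6, 7, and 8 (prior 1/8 each): that chest was opened and seen not to hold the prize — ruled out; weight (1/8)·0 = 0 each.
The weights sum to 1/28.
So P(the ruby in chest 1 | the guide opened chest 3, chest 4, chest 5, chest 6, chest 7, and chest 8) = (1/56) / (1/28) = 1/2.

1/2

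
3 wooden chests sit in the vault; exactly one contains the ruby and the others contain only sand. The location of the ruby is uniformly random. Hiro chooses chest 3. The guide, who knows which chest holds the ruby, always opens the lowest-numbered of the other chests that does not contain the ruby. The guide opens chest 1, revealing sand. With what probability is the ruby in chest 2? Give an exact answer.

Condition on the true location of the ruby.
If it is in chest 1 (prior 1/3): the guide opened chest 1, so this case is ruled out; weight (1/3)·0 = 0.
If it is in either of chests 2 and 3 (prior 1/3 each): chest 1 is the lowest-numbered option available, probability 1; weight (1/3)·1 = 1/3 each.
The weights sum to 2/3.
So P(the ruby in chest 2 | the guide opened chest 1) = (1/3) / (2/3) = 1/2.

1/2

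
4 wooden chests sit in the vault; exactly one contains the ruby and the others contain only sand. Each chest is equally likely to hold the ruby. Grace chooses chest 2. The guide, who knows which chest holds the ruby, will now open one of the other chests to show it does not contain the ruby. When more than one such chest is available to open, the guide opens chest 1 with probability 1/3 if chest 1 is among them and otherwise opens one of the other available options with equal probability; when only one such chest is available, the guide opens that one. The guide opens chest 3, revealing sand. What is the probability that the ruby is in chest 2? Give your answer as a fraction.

2/9

Apply Bayes' rule, conditioning on where the ruby actually is.
If it is in chest 1 (prior 1/4): chest 1 holds the prize so is unavailable; the guide chooses uniformly among the 2 others, probability 1/2; weight (1/4)·(1/2) = 1/8.
If it is in chest 2 (prior 1/4): chest 1 is available but not opened; chest 3 gets probability (1 − 1/3)/2 = 1/3; weight (1/4)·(1/3) = 1/12.
If it is in chest 3 (prior 1/4): the guide opened chest 3, so this case is ruled out; weight (1/4)·0 = 0.
If it is in chest 4 (prior 1/4): chest 1 is available but not opened, probability 2/3; weight (1/4)·(2/3) = 1/6.
The weights sum to 3/8.
So P(the ruby in chest 2 | the guide opened chest 3) = (1/12) / (3/8) = 2/9.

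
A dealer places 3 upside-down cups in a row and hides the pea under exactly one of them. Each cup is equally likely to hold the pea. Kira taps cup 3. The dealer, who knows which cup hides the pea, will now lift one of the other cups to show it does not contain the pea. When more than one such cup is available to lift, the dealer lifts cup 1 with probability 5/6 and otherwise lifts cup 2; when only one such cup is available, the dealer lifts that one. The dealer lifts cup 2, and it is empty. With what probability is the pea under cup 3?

1/7

Condition on the true location of the pea.
If it is under cup 1 (prior 1/3): only cup 2 is available, probability 1; weight (1/3)·1 = 1/3.
If it is under cup 2 (prior 1/3): the dealer opened cup 2, so this case is ruled out; weight (1/3)·0 = 0.
If it is under cup 3 (prior 1/3): cup 1 is available but not opened, probability 1/6; weight (1/3)·(1/6) = 1/18.
The weights sum to 7/18.
So P(the pea under cup 3 | the dealer opened cup 2) = (1/18) / (7/18) = 1/7.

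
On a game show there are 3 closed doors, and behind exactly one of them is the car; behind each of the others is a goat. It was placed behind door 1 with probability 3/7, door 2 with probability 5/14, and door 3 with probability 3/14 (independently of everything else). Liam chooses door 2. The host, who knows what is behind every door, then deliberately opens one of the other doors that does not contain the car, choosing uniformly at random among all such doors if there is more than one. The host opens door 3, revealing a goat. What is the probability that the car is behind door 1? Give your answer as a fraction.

12/17

Apply Bayes' rule, conditioning on where the car actually is.
If it is behind door 1 (prior 3/7): the host has no choice, probability 1; weight (3/7)·1 = 3/7.
If it is behind door 2 (prior 5/14): the host has 2 equally likely choices, so probability 1/2; weight (5/14)·(1/2) = 5/28.
If it is behind door 3 (prior 3/14): the host opened door 3, so this case is ruled out; weight (3/14)·0 = 0.
The weights sum to 17/28.
So P(the car behind door 1 | the host opened door 3) = (3/7) / (17/28) = 12/17.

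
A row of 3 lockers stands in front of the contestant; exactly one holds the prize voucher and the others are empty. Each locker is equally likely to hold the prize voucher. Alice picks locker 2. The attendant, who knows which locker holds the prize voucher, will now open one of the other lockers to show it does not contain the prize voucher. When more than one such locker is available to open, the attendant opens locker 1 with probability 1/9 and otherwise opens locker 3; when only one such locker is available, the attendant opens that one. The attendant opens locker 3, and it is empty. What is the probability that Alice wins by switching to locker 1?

9/17

Consider each possible location of the prize voucher in turn.
If it is in locker 1 (prior 1/3): only locker 3 is available, probability 1; weight (1/3)·1 = 1/3.
If it is in locker 2 (prior 1/3): locker 1 is available but not opened, probability 8/9; weight (1/3)·(8/9) = 8/27.
If it is in locker 3 (prior 1/3): the attendant opened locker 3, so this case is ruled out; weight (1/3)·0 = 0.
The weights sum to 17/27.
So P(the prize voucher in locker 1 | the attendant opened locker 3) = (1/3) / (17/27) = 9/17.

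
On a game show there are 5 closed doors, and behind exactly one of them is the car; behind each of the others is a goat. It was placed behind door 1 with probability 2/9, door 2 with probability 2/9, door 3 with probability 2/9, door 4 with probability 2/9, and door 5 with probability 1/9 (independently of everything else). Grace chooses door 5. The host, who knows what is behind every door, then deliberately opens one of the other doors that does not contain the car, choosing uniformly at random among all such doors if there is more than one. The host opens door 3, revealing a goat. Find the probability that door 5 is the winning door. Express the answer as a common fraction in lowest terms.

Consider each possible location of the car in turn.
If it is behind any of doors 1, 2, and 4 (prior 2/9 each): the host has 3 equally likely choices, so probability 1/3; weight (2/9)·(1/3) = 2/27 each.
If it is behind door 3 (prior 2/9): the host opened door 3, so this case is ruled out; weight (2/9)·0 = 0.
If it is behind door 5 (prior 1/9): the host has 4 equally likely choices, so probability 1/4; weight (1/9)·(1/4) = 1/36.
The weights sum to 1/4.
So P(the car behind door 5 | the host opened door 3) = (1/36) / (1/4) = 1/9.

1/9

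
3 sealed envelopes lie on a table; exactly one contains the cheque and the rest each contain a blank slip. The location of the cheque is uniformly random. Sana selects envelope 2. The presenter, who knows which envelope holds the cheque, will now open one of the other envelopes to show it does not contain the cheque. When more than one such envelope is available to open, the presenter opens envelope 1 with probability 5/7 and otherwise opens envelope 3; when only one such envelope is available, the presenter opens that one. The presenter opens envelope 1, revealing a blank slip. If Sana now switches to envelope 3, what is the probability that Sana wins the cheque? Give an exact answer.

Consider each possible location of the cheque in turn.
If it is in envelope 1 (prior 1/3): the presenter opened envelope 1, so this case is ruled out; weight (1/3)·0 = 0.
If it is in envelope 2 (prior 1/3): envelope 1 is available, opened with probability 5/7; weight (1/3)·(5/7) = 5/21.
If it is in envelope 3 (prior 1/3): only envelope 1 is available, probability 1; weight (1/3)·1 = 1/3.
The weights sum to 4/7.
So P(the cheque in envelope 3 | the presenter opened envelope 1) = (1/3) / (4/7) = 7/12.

7/12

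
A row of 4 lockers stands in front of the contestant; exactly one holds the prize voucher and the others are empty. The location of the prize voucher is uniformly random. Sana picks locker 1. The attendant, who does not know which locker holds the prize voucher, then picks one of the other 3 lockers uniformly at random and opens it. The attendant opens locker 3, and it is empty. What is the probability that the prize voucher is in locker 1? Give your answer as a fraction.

Apply Bayes' rule, conditioning on where the prize voucher actually is.
If it is in any of lockers 1, 2, and 4 (prior 1/4 each): the attendant picks locker 3 with probability 1/3 regardless, and it is not the prize; weight (1/4)·(1/3) = 1/12 each.
If it is in locker 3 (prior 1/4): the attendant opened locker 3, so this case is ruled out; weight (1/4)·0 = 0.
The weights sum to 1/4.
So P(the prize voucher in locker 1 | the attendant opened locker 3) = (1/12) / (1/4) = 1/3.

1/3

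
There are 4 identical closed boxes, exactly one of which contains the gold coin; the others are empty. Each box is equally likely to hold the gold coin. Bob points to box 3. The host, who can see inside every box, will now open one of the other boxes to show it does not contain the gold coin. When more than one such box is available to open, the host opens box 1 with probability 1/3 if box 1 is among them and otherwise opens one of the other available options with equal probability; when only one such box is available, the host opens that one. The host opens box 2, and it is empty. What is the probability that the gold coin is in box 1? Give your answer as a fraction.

Condition on the true location of the gold coin.
If it is in box 1 (prior 1/4): box 1 holds the prize so is unavailable; the host chooses uniformly among the 2 others, probability 1/2; weight (1/4)·(1/2) = 1/8.
If it is in box 2 (prior 1/4): the host opened box 2, so this case is ruled out; weight (1/4)·0 = 0.
If it is in box 3 (prior 1/4): box 1 is available but not opened; box 2 gets probability (1 − 1/3)/2 = 1/3; weight (1/4)·(1/3) = 1/12.
If it is in box 4 (prior 1/4): box 1 is available but not opened, probability 2/3; weight (1/4)·(2/3) = 1/6.
The weights sum to 3/8.
So P(the gold coin in box 1 | the host opened box 2) = (1/8) / (3/8) = 1/3.

1/3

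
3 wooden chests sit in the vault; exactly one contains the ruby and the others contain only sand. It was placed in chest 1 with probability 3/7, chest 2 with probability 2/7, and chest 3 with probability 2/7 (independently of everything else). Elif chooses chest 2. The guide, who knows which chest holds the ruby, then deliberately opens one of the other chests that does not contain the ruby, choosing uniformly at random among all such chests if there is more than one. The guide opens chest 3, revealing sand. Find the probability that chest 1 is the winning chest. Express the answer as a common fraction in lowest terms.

Apply Bayes' rule, conditioning on where the ruby actually is.
If it is in chest 1 (prior 3/7): the guide has no choice, probability 1; weight (3/7)·1 = 3/7.
If it is in chest 2 (prior 2/7): the guide has 2 equally likely choices, so probability 1/2; weight (2/7)·(1/2) = 1/7.
If it is in chest 3 (prior 2/7): the guide opened chest 3, so this case is ruled out; weight (2/7)·0 = 0.
The weights sum to 4/7.
So P(the ruby in chest 1 | the guide opened chest 3) = (3/7) / (4/7) = 3/4.

3/4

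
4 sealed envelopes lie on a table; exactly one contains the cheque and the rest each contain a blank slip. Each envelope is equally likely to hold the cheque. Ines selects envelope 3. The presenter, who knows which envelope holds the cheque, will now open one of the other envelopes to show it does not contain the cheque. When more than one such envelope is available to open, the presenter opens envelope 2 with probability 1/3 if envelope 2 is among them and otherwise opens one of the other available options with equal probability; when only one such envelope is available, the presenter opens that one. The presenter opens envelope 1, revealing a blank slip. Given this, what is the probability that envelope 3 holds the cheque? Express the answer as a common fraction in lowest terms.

Condition on the true location of the cheque.
If it is in envelope 1 (prior 1/4): the presenter opened envelope 1, so this case is ruled out; weight (1/4)·0 = 0.
If it is in envelope 2 (prior 1/4): envelope 2 holds the prize so is unavailable; the presenter chooses uniformly among the 2 others, probability 1/2; weight (1/4)·(1/2) = 1/8.
If it is in envelope 3 (prior 1/4): envelope 2 is available but not opened; envelope 1 gets probability (1 − 1/3)/2 = 1/3; weight (1/4)·(1/3) = 1/12.
If it is in envelope 4 (prior 1/4): envelope 2 is available but not opened, probability 2/3; weight (1/4)·(2/3) = 1/6.
The weights sum to 3/8.
So P(the cheque in envelope 3 | the presenter opened envelope 1) = (1/12) / (3/8) = 2/9.

2/9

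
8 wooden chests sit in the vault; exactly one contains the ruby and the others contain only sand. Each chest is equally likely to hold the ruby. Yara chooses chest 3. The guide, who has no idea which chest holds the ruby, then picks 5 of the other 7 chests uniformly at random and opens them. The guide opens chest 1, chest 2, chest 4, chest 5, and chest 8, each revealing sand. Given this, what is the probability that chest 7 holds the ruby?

Consider each possible location of the ruby in turn.
If it is in any of chests 1, 2, 4, 5, and 8 (prior 1/8 each): that chest was opened and seen not to hold the prize — ruled out; weight (1/8)·0 = 0 each.
If it is in any of chests 3, 6, and 7 (prior 1/8 each): the guide picks exactly this set with probability 1/21 regardless, and none is the prize; weight (1/8)·(1/21) = 1/168 each.
The weights sum to 1/56.
So P(the ruby in chest 7 | the guide opened chest 1, chest 2, chest 4, chest 5, and chest 8) = (1/168) / (1/56) = 1/3.

1/3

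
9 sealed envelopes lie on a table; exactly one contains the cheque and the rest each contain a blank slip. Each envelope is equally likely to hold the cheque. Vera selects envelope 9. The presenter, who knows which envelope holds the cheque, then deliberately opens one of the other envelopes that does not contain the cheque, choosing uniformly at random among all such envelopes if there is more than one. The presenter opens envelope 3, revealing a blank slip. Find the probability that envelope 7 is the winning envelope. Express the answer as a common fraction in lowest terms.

8/63

Apply Bayes' rule, conditioning on where the cheque actually is.
If it is in any of envelopes 1, 2, 4, 5, 6, 7, and 8 (prior 1/9 each): the presenter has 7 equally likely choices, so probability 1/7; weight (1/9)·(1/7) = 1/63 each.
If it is in envelope 3 (prior 1/9): the presenter opened envelope 3, so this case is ruled out; weight (1/9)·0 = 0.
If it is in envelope 9 (prior 1/9): the presenter has 8 equally likely choices, so probability 1/8; weight (1/9)·(1/8) = 1/72.
The weights sum to 1/8.
So P(the cheque in envelope 7 | the presenter opened envelope 3) = (1/63) / (1/8) = 8/63.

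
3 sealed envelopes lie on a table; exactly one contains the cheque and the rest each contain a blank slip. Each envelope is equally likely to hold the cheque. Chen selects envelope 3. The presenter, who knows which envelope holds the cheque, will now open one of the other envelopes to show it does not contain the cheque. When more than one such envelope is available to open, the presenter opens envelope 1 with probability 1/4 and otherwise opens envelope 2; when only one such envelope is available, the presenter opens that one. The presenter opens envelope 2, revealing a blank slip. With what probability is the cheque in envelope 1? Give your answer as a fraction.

4/7

Consider each possible location of the cheque in turn.
If it is in envelope 1 (prior 1/3): only envelope 2 is available, probability 1; weight (1/3)·1 = 1/3.
If it is in envelope 2 (prior 1/3): the presenter opened envelope 2, so this case is ruled out; weight (1/3)·0 = 0.
If it is in envelope 3 (prior 1/3): envelope 1 is available but not opened, probability 3/4; weight (1/3)·(3/4) = 1/4.
The weights sum to 7/12.
So P(the cheque in envelope 1 | the presenter opened envelope 2) = (1/3) / (7/12) = 4/7.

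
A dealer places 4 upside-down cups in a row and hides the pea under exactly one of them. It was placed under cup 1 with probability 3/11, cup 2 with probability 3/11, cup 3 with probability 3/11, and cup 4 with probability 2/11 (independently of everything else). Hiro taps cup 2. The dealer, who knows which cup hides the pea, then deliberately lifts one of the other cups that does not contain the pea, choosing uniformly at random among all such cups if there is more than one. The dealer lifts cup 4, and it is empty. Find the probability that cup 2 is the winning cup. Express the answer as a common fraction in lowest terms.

1/4

Condition on the true location of the pea.
If it is under either of cups 1 and 3 (prior 3/11 each): the dealer has 2 equally likely choices, so probability 1/2; weight (3/11)·(1/2) = 3/22 each.
If it is under cup 2 (prior 3/11): the dealer has 3 equally likely choices, so probability 1/3; weight (3/11)·(1/3) = 1/11.
If it is under cup 4 (prior 2/11): the dealer opened cup 4, so this case is ruled out; weight (2/11)·0 = 0.
The weights sum to 4/11.
So P(the pea under cup 2 | the dealer opened cup 4) = (1/11) / (4/11) = 1/4.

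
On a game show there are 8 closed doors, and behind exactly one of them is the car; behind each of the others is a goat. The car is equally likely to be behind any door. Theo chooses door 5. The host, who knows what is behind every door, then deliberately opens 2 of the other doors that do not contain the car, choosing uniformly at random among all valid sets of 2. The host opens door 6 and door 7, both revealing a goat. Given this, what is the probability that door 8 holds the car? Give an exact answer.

7/40

Consider each possible location of the car in turn.
If it is behind any of doors 1, 2, 3, 4, and 8 (prior 1/8 each): the host has 15 equally likely choices, so probability 1/15; weight (1/8)·(1/15) = 1/120 each.
If it is behind door 5 (prior 1/8): the host has 21 equally likely choices, so probability 1/21; weight (1/8)·(1/21) = 1/168.
If it is behind either of doors 6 and 7 (prior 1/8 each): that door was opened and seen not to hold the prize — ruled out; weight (1/8)·0 = 0 each.
The weights sum to 1/21.
So P(the car behind door 8 | the host opened door 6 and door 7) = (1/120) / (1/21) = 7/40.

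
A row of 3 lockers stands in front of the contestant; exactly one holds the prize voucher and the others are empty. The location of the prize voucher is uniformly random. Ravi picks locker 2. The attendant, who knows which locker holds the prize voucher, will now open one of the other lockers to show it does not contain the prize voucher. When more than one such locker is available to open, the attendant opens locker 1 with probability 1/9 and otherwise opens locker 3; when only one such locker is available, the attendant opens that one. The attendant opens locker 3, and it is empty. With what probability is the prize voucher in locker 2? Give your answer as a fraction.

8/17

Apply Bayes' rule, conditioning on where the prize voucher actually is.
If it is in locker 1 (prior 1/3): only locker 3 is available, probability 1; weight (1/3)·1 = 1/3.
If it is in locker 2 (prior 1/3): locker 1 is available but not opened, probability 8/9; weight (1/3)·(8/9) = 8/27.
If it is in locker 3 (prior 1/3): the attendant opened locker 3, so this case is ruled out; weight (1/3)·0 = 0.
The weights sum to 17/27.
So P(the prize voucher in locker 2 | the attendant opened locker 3) = (8/27) / (17/27) = 8/17.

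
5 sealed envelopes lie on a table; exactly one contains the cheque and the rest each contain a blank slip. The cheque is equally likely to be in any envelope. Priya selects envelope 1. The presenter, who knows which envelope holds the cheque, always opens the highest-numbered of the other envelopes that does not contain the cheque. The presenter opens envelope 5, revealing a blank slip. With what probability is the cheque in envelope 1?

1/4

Condition on the true location of the cheque.
If it is in any of envelopes 1, 2, 3, and 4 (prior 1/5 each): envelope 5 is the highest-numbered option available, probability 1; weight (1/5)·1 = 1/5 each.
If it is in envelope 5 (prior 1/5): the presenter opened envelope 5, so this case is ruled out; weight (1/5)·0 = 0.
The weights sum to 4/5.
So P(the cheque in envelope 1 | the presenter opened envelope 5) = (1/5) / (4/5) = 1/4.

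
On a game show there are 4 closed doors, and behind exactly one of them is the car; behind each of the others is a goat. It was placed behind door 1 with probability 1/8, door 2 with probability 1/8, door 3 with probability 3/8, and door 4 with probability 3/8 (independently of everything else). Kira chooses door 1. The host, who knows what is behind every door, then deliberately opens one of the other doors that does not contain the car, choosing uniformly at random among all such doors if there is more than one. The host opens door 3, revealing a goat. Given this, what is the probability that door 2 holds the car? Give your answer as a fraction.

3/14

Consider each possible location of the car in turn.
If it is behind door 1 (prior 1/8): the host has 3 equally likely choices, so probability 1/3; weight (1/8)·(1/3) = 1/24.
If it is behind door 2 (prior 1/8): the host has 2 equally likely choices, so probability 1/2; weight (1/8)·(1/2) = 1/16.
If it is behind door 3 (prior 3/8): the host opened door 3, so this case is ruled out; weight (3/8)·0 = 0.
If it is behind door 4 (prior 3/8): the host has 2 equally likely choices, so probability 1/2; weight (3/8)·(1/2) = 3/16.
The weights sum to 7/24.
So P(the car behind door 2 | the host opened door 3) = (1/16) / (7/24) = 3/14.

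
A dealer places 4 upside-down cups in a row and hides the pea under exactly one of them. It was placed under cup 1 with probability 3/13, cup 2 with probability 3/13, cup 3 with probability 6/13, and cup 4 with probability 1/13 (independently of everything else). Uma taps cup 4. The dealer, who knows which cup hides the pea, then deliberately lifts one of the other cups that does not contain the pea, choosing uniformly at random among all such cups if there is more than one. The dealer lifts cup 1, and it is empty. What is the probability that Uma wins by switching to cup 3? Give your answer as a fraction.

Consider each possible location of the pea in turn.
If it is under cup 1 (prior 3/13): the dealer opened cup 1, so this case is ruled out; weight (3/13)·0 = 0.
If it is under cup 2 (prior 3/13): the dealer has 2 equally likely choices, so probability 1/2; weight (3/13)·(1/2) = 3/26.
If it is under cup 3 (prior 6/13): the dealer has 2 equally likely choices, so probability 1/2; weight (6/13)·(1/2) = 3/13.
If it is under cup 4 (prior 1/13): the dealer has 3 equally likely choices, so probability 1/3; weight (1/13)·(1/3) = 1/39.
The weights sum to 29/78.
So P(the pea under cup 3 | the dealer opened cup 1) = (3/13) / (29/78) = 18/29.

18/29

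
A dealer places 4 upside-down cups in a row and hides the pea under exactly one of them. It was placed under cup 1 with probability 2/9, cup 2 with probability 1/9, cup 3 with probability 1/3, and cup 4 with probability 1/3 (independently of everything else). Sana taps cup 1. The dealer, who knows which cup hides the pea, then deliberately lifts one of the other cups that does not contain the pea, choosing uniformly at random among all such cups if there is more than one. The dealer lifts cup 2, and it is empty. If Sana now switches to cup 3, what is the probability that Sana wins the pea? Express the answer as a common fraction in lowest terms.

Condition on the true location of the pea.
If it is under cup 1 (prior 2/9): the dealer has 3 equally likely choices, so probability 1/3; weight (2/9)·(1/3) = 2/27.
If it is under cup 2 (prior 1/9): the dealer opened cup 2, so this case is ruled out; weight (1/9)·0 = 0.
If it is under either of cups 3 and 4 (prior 1/3 each): the dealer has 2 equally likely choices, so probability 1/2; weight (1/3)·(1/2) = 1/6 each.
The weights sum to 11/27.
So P(the pea under cup 3 | the dealer opened cup 2) = (1/6) / (11/27) = 9/22.

9/22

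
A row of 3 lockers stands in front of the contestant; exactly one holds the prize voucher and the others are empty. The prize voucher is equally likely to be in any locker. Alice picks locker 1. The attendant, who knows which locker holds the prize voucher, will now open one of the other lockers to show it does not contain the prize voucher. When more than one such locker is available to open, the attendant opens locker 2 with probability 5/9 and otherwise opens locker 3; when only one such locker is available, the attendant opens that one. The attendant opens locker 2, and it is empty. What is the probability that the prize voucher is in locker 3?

9/14

Consider each possible location of the prize voucher in turn.
If it is in locker 1 (prior 1/3): locker 2 is available, opened with probability 5/9; weight (1/3)·(5/9) = 5/27.
If it is in locker 2 (prior 1/3): the attendant opened locker 2, so this case is ruled out; weight (1/3)·0 = 0.
If it is in locker 3 (prior 1/3): only locker 2 is available, probability 1; weight (1/3)·1 = 1/3.
The weights sum to 14/27.
So P(the prize voucher in locker 3 | the attendant opened locker 2) = (1/3) / (14/27) = 9/14.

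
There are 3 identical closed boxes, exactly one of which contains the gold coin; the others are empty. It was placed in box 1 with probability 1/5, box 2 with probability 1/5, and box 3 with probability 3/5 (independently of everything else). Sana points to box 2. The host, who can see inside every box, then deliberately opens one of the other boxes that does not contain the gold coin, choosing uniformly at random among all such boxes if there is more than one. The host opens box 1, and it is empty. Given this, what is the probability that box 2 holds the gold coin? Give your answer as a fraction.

1/7

Consider each possible location of the gold coin in turn.
If it is in box 1 (prior 1/5): the host opened box 1, so this case is ruled out; weight (1/5)·0 = 0.
If it is in box 2 (prior 1/5): the host has 2 equally likely choices, so probability 1/2; weight (1/5)·(1/2) = 1/10.
If it is in box 3 (prior 3/5): the host has no choice, probability 1; weight (3/5)·1 = 3/5.
The weights sum to 7/10.
So P(the gold coin in box 2 | the host opened box 1) = (1/10) / (7/10) = 1/7.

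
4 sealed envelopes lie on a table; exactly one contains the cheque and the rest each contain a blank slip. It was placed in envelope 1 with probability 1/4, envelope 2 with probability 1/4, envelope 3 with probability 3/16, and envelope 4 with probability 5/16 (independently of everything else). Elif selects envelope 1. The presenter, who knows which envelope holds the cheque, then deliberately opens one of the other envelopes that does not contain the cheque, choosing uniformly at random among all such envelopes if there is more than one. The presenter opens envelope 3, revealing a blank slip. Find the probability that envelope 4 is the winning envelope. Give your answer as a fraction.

3/7

Consider each possible location of the cheque in turn.
If it is in envelope 1 (prior 1/4): the presenter has 3 equally likely choices, so probability 1/3; weight (1/4)·(1/3) = 1/12.
If it is in envelope 2 (prior 1/4): the presenter has 2 equally likely choices, so probability 1/2; weight (1/4)·(1/2) = 1/8.
If it is in envelope 3 (prior 3/16): the presenter opened envelope 3, so this case is ruled out; weight (3/16)·0 = 0.
If it is in envelope 4 (prior 5/16): the presenter has 2 equally likely choices, so probability 1/2; weight (5/16)·(1/2) = 5/32.
The weights sum to 35/96.
So P(the cheque in envelope 4 | the presenter opened envelope 3) = (5/32) / (35/96) = 3/7.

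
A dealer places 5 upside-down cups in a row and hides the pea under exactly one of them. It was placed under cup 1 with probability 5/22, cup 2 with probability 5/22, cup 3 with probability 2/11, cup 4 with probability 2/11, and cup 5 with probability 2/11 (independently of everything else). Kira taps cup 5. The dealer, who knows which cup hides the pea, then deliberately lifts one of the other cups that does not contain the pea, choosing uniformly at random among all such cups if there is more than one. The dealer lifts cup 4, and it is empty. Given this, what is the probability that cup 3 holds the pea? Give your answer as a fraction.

Consider each possible location of the pea in turn.
If it is under either of cups 1 and 2 (prior 5/22 each): the dealer has 3 equally likely choices, so probability 1/3; weight (5/22)·(1/3) = 5/66 each.
If it is under cup 3 (prior 2/11): the dealer has 3 equally likely choices, so probability 1/3; weight (2/11)·(1/3) = 2/33.
If it is under cup 4 (prior 2/11): the dealer opened cup 4, so this case is ruled out; weight (2/11)·0 = 0.
If it is under cup 5 (prior 2/11): the dealer has 4 equally likely choices, so probability 1/4; weight (2/11)·(1/4) = 1/22.
The weights sum to 17/66.
So P(the pea under cup 3 | the dealer opened cup 4) = (2/33) / (17/66) = 4/17.

4/17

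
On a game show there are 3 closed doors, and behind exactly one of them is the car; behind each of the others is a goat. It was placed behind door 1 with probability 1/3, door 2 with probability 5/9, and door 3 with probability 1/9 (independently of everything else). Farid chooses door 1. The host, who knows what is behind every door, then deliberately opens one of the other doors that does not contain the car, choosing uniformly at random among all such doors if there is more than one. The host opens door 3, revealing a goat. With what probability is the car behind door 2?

10/13

Apply Bayes' rule, conditioning on where the car actually is.
If it is behind door 1 (prior 1/3): the host has 2 equally likely choices, so probability 1/2; weight (1/3)·(1/2) = 1/6.
If it is behind door 2 (prior 5/9): the host has no choice, probability 1; weight (5/9)·1 = 5/9.
If it is behind door 3 (prior 1/9): the host opened door 3, so this case is ruled out; weight (1/9)·0 = 0.
The weights sum to 13/18.
So P(the car behind door 2 | the host opened door 3) = (5/9) / (13/18) = 10/13.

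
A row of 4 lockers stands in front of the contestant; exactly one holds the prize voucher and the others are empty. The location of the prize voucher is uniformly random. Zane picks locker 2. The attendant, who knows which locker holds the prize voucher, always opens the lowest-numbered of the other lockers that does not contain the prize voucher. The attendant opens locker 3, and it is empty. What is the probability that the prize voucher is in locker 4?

0

Consider each possible location of the prize voucher in turn.
If it is in locker 1 (prior 1/4): locker 3 is the lowest-numbered option available, probability 1; weight (1/4)·1 = 1/4.
If it is in either of lockers 2 and 4 (prior 1/4 each): the attendant would have opened locker 1 instead, probability 0; weight (1/4)·0 = 0 each.
If it is in locker 3 (prior 1/4): the attendant opened locker 3, so this case is ruled out; weight (1/4)·0 = 0.
The weights sum to 1/4.
So P(the prize voucher in locker 4 | the attendant opened locker 3) = 0 / (1/4) = 0.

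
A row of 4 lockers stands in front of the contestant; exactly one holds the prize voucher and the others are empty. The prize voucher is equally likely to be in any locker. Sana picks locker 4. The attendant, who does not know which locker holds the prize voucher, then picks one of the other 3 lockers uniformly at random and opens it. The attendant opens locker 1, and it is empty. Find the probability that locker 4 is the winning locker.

Because the attendant chose which locker to open without knowing where the prize voucher is, the choice is independent of the prize location. Learning that locker 1 does not hold the prize voucher simply rules out that one location and leaves the remaining 3 lockers still equally likely by symmetry.
So P(the prize voucher in locker 4) = 1/3.

1/3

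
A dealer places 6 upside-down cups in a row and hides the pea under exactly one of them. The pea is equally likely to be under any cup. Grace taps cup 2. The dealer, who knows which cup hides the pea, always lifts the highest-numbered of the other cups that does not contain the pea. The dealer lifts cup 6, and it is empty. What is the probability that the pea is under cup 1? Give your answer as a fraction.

1/5

Consider each possible location of the pea in turn.
If it is under any of cups 1, 2, 3, 4, and 5 (prior 1/6 each): cup 6 is the highest-numbered option available, probability 1; weight (1/6)·1 = 1/6 each.
If it is under cup 6 (prior 1/6): the dealer opened cup 6, so this case is ruled out; weight (1/6)·0 = 0.
The weights sum to 5/6.
So P(the pea under cup 1 | the dealer opened cup 6) = (1/6) / (5/6) = 1/5.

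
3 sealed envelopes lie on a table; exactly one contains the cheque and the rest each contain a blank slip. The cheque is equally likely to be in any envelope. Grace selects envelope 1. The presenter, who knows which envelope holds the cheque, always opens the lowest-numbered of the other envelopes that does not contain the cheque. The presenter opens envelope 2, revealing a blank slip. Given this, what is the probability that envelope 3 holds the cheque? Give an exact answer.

1/2

Condition on the true location of the cheque.
If it is in either of envelopes 1 and 3 (prior 1/3 each): envelope 2 is the lowest-numbered option available, probability 1; weight (1/3)·1 = 1/3 each.
If it is in envelope 2 (prior 1/3): the presenter opened envelope 2, so this case is ruled out; weight (1/3)·0 = 0.
The weights sum to 2/3.
So P(the cheque in envelope 3 | the presenter opened envelope 2) = (1/3) / (2/3) = 1/2.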